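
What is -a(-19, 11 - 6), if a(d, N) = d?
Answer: 19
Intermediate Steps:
-a(-19, 11 - 6) = -1*(-19) = 19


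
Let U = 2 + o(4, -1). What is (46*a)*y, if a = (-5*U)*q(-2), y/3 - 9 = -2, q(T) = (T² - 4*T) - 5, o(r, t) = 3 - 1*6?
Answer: 33810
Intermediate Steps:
o(r, t) = -3 (o(r, t) = 3 - 6 = -3)
q(T) = -5 + T² - 4*T
U = -1 (U = 2 - 3 = -1)
y = 21 (y = 27 + 3*(-2) = 27 - 6 = 21)
a = 35 (a = (-5*(-1))*(-5 + (-2)² - 4*(-2)) = 5*(-5 + 4 + 8) = 5*7 = 35)
(46*a)*y = (46*35)*21 = 1610*21 = 33810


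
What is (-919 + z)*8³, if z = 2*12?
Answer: -458240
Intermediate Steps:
z = 24
(-919 + z)*8³ = (-919 + 24)*8³ = -895*512 = -458240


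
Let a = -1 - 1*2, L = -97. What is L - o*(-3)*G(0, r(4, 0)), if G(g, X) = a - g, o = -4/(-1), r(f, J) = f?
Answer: -133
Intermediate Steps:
o = 4 (o = -4*(-1) = 4)
a = -3 (a = -1 - 2 = -3)
G(g, X) = -3 - g
L - o*(-3)*G(0, r(4, 0)) = -97 - 4*(-3)*(-3 - 1*0) = -97 - (-12)*(-3 + 0) = -97 - (-12)*(-3) = -97 - 1*36 = -97 - 36 = -133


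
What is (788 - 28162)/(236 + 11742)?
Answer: -13687/5989 ≈ -2.2854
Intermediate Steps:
(788 - 28162)/(236 + 11742) = -27374/11978 = -27374*1/11978 = -13687/5989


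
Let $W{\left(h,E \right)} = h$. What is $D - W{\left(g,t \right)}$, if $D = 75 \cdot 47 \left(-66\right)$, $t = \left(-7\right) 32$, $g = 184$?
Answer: $-232834$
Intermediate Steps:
$t = -224$
$D = -232650$ ($D = 3525 \left(-66\right) = -232650$)
$D - W{\left(g,t \right)} = -232650 - 184 = -232834$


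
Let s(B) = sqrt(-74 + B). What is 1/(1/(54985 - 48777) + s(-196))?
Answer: 6208/10405601281 - 115617792*I*sqrt(30)/10405601281 ≈ 5.966e-7 - 0.060858*I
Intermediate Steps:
1/(1/(54985 - 48777) + s(-196)) = 1/(1/(54985 - 48777) + sqrt(-74 - 196)) = 1/(1/6208 + sqrt(-270)) = 1/(1/6208 + 3*I*sqrt(30))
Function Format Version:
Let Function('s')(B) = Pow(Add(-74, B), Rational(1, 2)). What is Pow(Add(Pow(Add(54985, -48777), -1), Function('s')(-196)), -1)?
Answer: Add(Rational(6208, 10405601281), Mul(Rational(-115617792, 10405601281), I, Pow(30, Rational(1, 2)))) ≈ Add(5.9660e-7, Mul(-0.060858, I))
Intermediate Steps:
Pow(Add(Pow(Add(54985, -48777), -1), Function('s')(-196)), -1) = Pow(Add(Pow(Add(54985, -48777), -1), Pow(Add(-74, -196), Rational(1, 2))), -1) = Pow(Add(Pow(6208, -1), Pow(-270, Rational(1, 2))), -1) = Pow(Add(Rational(1, 6208), Mul(3, I, Pow(30, Rational(1, 2)))), -1)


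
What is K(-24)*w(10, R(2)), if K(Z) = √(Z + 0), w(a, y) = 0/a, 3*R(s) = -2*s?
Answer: 0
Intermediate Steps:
R(s) = -2*s/3 (R(s) = (-2*s)/3 = -2*s/3)
w(a, y) = 0
K(Z) = √Z
K(-24)*w(10, R(2)) = √(-24)*0 = (2*I*√6)*0 = 0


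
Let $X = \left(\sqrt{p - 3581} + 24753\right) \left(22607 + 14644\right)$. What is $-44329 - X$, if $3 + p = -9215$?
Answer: $-922118332 - 37251 i \sqrt{12799} \approx -9.2212 \cdot 10^{8} - 4.2143 \cdot 10^{6} i$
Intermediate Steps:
$p = -9218$ ($p = -3 - 9215 = -9218$)
$X = 922074003 + 37251 i \sqrt{12799}$ ($X = \left(\sqrt{-9218 - 3581} + 24753\right) \left(22607 + 14644\right) = \left(\sqrt{-12799} + 24753\right) 37251 = \left(i \sqrt{12799} + 24753\right) 37251 = \left(24753 + i \sqrt{12799}\right) 37251 = 922074003 + 37251 i \sqrt{12799} \approx 9.2207 \cdot 10^{8} + 4.2143 \cdot 10^{6} i$)
$-44329 - X = -44329 - \left(922074003 + 37251 i \sqrt{12799}\right) = -922118332 - 37251 i \sqrt{12799}$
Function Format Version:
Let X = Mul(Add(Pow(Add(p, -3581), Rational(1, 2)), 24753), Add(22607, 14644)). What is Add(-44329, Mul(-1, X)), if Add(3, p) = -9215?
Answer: Add(-922118332, Mul(-37251, I, Pow(12799, Rational(1, 2)))) ≈ Add(-9.2212e+8, Mul(-4.2143e+6, I))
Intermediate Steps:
p = -9218 (p = Add(-3, -9215) = -9218)
X = Add(922074003, Mul(37251, I, Pow(12799, Rational(1, 2)))) (X = Mul(Add(Pow(Add(-9218, -3581), Rational(1, 2)), 24753), Add(22607, 14644)) = Mul(Add(Pow(-12799, Rational(1, 2)), 24753), 37251) = Mul(Add(Mul(I, Pow(12799, Rational(1, 2))), 24753), 37251) = Mul(Add(24753, Mul(I, Pow(12799, Rational(1, 2)))), 37251) = Add(922074003, Mul(37251, I, Pow(12799, Rational(1, 2)))) ≈ Add(9.2207e+8, Mul(4.2143e+6, I)))
Add(-44329, Mul(-1, X)) = Add(-44329, Mul(-1, Add(922074003, Mul(37251, I, Pow(12799, Rational(1, 2)))))) = Add(-44329, Add(-922074003, Mul(-37251, I, Pow(12799, Rational(1, 2))))) = Add(-922118332, Mul(-37251, I, Pow(12799, Rational(1, 2))))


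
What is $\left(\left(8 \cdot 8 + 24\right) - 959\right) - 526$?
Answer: $-1397$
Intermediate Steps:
$\left(\left(8 \cdot 8 + 24\right) - 959\right) - 526 = \left(\left(64 + 24\right) - 959\right) - 526 = \left(88 - 959\right) - 526 = -871 - 526 = -1397$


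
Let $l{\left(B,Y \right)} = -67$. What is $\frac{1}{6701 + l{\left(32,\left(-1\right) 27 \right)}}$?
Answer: $\frac{1}{6634} \approx 0.00015074$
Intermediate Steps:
$\frac{1}{6701 + l{\left(32,\left(-1\right) 27 \right)}} = \frac{1}{6701 - 67} = \frac{1}{6634}$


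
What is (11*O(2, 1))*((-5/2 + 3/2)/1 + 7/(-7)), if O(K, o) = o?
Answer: -22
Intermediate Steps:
(11*O(2, 1))*((-5/2 + 3/2)/1 + 7/(-7)) = (11*1)*((-5/2 + 3/2)/1 + 7/(-7)) = 11*((-5*1/2 + 3*(1/2))*1 + 7*(-1/7)) = 11*((-5/2 + 3/2)*1 - 1) = 11*(-1*1 - 1) = 11*(-1 - 1) = 11*(-2) = -22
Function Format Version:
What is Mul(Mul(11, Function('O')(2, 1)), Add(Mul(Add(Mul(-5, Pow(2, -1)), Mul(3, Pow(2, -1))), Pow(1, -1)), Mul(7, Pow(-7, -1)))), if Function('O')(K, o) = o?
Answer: -22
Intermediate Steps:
Mul(Mul(11, Function('O')(2, 1)), Add(Mul(Add(Mul(-5, Pow(2, -1)), Mul(3, Pow(2, -1))), Pow(1, -1)), Mul(7, Pow(-7, -1)))) = Mul(Mul(11, 1), Add(Mul(Add(Mul(-5, Pow(2, -1)), Mul(3, Pow(2, -1))), Pow(1, -1)), Mul(7, Pow(-7, -1)))) = Mul(11, Add(Mul(Add(Mul(-5, Rational(1, 2)), Mul(3, Rational(1, 2))), 1), Mul(7, Rational(-1, 7)))) = Mul(11, Add(Mul(Add(Rational(-5, 2), Rational(3, 2)), 1), -1)) = Mul(11, Add(Mul(-1, 1), -1)) = Mul(11, Add(-1, -1)) = Mul(11, -2) = -22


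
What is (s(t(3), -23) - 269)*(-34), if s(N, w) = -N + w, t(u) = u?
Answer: 10030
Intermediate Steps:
s(N, w) = w - N
(s(t(3), -23) - 269)*(-34) = ((-23 - 1*3) - 269)*(-34) = ((-23 - 3) - 269)*(-34) = (-26 - 269)*(-34) = -295*(-34) = 10030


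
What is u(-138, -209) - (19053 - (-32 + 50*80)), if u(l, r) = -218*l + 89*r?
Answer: -3602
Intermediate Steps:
u(-138, -209) - (19053 - (-32 + 50*80)) = (-218*(-138) + 89*(-209)) - (19053 - (-32 + 50*80)) = (30084 - 18601) - (19053 - (-32 + 4000)) = 11483 - (19053 - 1*3968) = 11483 - (19053 - 3968) = 11483 - 1*15085 = 11483 - 15085 = -3602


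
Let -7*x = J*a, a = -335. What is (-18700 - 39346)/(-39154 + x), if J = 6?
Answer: 203161/136034 ≈ 1.4935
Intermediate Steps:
x = 2010/7 (x = -6*(-335)/7 = -⅐*(-2010) = 2010/7 ≈ 287.14)
(-18700 - 39346)/(-39154 + x) = (-18700 - 39346)/(-39154 + 2010/7) = -58046/(-272068/7) = -58046*(-7/272068) = 203161/136034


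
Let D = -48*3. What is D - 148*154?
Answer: -22936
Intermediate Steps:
D = -144
D - 148*154 = -144 - 148*154 = -144 - 22792 = -22936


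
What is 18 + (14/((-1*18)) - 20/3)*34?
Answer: -2116/9 ≈ -235.11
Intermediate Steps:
18 + (14/((-1*18)) - 20/3)*34 = 18 + (14/(-18) - 20*⅓)*34 = 18 + (14*(-1/18) - 20/3)*34 = 18 + (-7/9 - 20/3)*34 = 18 - 67/9*34 = 18 - 2278/9 = -2116/9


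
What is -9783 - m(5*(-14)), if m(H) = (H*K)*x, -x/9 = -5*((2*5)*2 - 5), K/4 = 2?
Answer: 368217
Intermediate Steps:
K = 8 (K = 4*2 = 8)
x = 675 (x = -(-45)*((2*5)*2 - 5) = -(-45)*(10*2 - 5) = -(-45)*(20 - 5) = -(-45)*15 = -9*(-75) = 675)
m(H) = 5400*H (m(H) = (H*8)*675 = (8*H)*675 = 5400*H)
-9783 - m(5*(-14)) = -9783 - 5400*5*(-14) = -9783 - 5400*(-70) = -9783 - 1*(-378000) = -9783 + 378000 = 368217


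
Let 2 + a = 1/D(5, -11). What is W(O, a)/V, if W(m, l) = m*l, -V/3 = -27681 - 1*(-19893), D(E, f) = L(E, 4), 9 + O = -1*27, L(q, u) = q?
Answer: 9/3245 ≈ 0.0027735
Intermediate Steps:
O = -36 (O = -9 - 1*27 = -9 - 27 = -36)
D(E, f) = E
a = -9/5 (a = -2 + 1/5 = -2 + ⅕ = -9/5 ≈ -1.8000)
V = 23364 (V = -3*(-27681 - 1*(-19893)) = -3*(-27681 + 19893) = -3*(-7788) = 23364)
W(m, l) = l*m
W(O, a)/V = -9/5*(-36)/23364 = (324/5)*(1/23364) = 9/3245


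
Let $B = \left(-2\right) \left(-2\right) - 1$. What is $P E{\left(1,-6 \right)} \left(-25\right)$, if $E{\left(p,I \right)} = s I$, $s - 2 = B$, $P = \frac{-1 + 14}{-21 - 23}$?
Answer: $- \frac{4875}{22} \approx -221.59$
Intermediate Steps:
$B = 3$ ($B = 4 - 1 = 3$)
$P = - \frac{13}{44}$ ($P = \frac{13}{-44} = 13 \left(- \frac{1}{44}\right) = - \frac{13}{44} \approx -0.29545$)
$s = 5$ ($s = 2 + 3 = 5$)
$E{\left(p,I \right)} = 5 I$
$P E{\left(1,-6 \right)} \left(-25\right) = - \frac{13 \cdot 5 \left(-6\right)}{44} \left(-25\right) = \left(- \frac{13}{44}\right) \left(-30\right) \left(-25\right) = \frac{195}{22} \left(-25\right) = - \frac{4875}{22}$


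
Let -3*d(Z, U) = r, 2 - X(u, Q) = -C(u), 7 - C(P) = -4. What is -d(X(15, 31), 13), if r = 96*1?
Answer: 32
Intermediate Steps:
C(P) = 11 (C(P) = 7 - 1*(-4) = 7 + 4 = 11)
X(u, Q) = 13 (X(u, Q) = 2 - (-1)*11 = 2 - 1*(-11) = 2 + 11 = 13)
r = 96
d(Z, U) = -32 (d(Z, U) = -⅓*96 = -32)
-d(X(15, 31), 13) = -1*(-32) = 32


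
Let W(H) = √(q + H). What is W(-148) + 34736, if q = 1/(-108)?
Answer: 34736 + I*√47955/18 ≈ 34736.0 + 12.166*I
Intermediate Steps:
q = -1/108 ≈ -0.0092593
W(H) = √(-1/108 + H)
W(-148) + 34736 = √(-3 + 324*(-148))/18 + 34736 = √(-3 - 47952)/18 + 34736 = √(-47955)/18 + 34736 = (I*√47955)/18 + 34736 = I*√47955/18 + 34736 = 34736 + I*√47955/18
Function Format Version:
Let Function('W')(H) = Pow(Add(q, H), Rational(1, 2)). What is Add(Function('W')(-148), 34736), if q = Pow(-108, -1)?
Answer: Add(34736, Mul(Rational(1, 18), I, Pow(47955, Rational(1, 2)))) ≈ Add(34736., Mul(12.166, I))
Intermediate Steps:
q = Rational(-1, 108) ≈ -0.0092593
Function('W')(H) = Pow(Add(Rational(-1, 108), H), Rational(1, 2))
Add(Function('W')(-148), 34736) = Add(Mul(Rational(1, 18), Pow(Add(-3, Mul(324, -148)), Rational(1, 2))), 34736) = Add(Mul(Rational(1, 18), Pow(Add(-3, -47952), Rational(1, 2))), 34736) = Add(Mul(Rational(1, 18), Pow(-47955, Rational(1, 2))), 34736) = Add(Mul(Rational(1, 18), Mul(I, Pow(47955, Rational(1, 2)))), 34736) = Add(Mul(Rational(1, 18), I, Pow(47955, Rational(1, 2))), 34736) = Add(34736, Mul(Rational(1, 18), I, Pow(47955, Rational(1, 2))))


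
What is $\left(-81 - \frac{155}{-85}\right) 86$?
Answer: $- \frac{115756}{17} \approx -6809.2$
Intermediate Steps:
$\left(-81 - \frac{155}{-85}\right) 86 = \left(-81 - - \frac{31}{17}\right) 86 = \left(-81 + \frac{31}{17}\right) 86 = \left(- \frac{1346}{17}\right) 86 = - \frac{115756}{17}$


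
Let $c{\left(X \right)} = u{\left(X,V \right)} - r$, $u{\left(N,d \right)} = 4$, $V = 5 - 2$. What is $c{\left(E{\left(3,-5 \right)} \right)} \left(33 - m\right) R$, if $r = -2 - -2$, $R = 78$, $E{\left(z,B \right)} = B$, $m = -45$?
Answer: $24336$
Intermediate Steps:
$V = 3$
$r = 0$ ($r = -2 + 2 = 0$)
$c{\left(X \right)} = 4$ ($c{\left(X \right)} = 4 - 0 = 4 + 0 = 4$)
$c{\left(E{\left(3,-5 \right)} \right)} \left(33 - m\right) R = 4 \left(33 - -45\right) 78 = 4 \left(33 + 45\right) 78 = 4 \cdot 78 \cdot 78 = 312 \cdot 78 = 24336$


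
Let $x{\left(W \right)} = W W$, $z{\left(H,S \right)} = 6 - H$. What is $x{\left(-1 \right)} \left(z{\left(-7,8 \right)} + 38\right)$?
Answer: $51$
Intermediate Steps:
$x{\left(W \right)} = W^{2}$
$x{\left(-1 \right)} \left(z{\left(-7,8 \right)} + 38\right) = \left(-1\right)^{2} \left(\left(6 - -7\right) + 38\right) = 1 \left(\left(6 + 7\right) + 38\right) = 1 \left(13 + 38\right) = 1 \cdot 51 = 51$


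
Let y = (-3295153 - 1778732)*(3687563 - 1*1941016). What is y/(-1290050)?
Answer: 1772355725019/258010 ≈ 6.8693e+6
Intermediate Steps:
y = -8861778625095 (y = -5073885*(3687563 - 1941016) = -5073885*1746547 = -8861778625095)
y/(-1290050) = -8861778625095/(-1290050) = -8861778625095*(-1/1290050) = 1772355725019/258010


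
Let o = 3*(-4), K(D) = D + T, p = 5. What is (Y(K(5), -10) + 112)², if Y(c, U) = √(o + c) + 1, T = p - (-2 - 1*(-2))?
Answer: (113 + I*√2)² ≈ 12767.0 + 319.61*I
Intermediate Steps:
T = 5 (T = 5 - (-2 - 1*(-2)) = 5 - (-2 + 2) = 5 - 1*0 = 5 + 0 = 5)
K(D) = 5 + D (K(D) = D + 5 = 5 + D)
o = -12
Y(c, U) = 1 + √(-12 + c) (Y(c, U) = √(-12 + c) + 1 = 1 + √(-12 + c))
(Y(K(5), -10) + 112)² = ((1 + √(-12 + (5 + 5))) + 112)² = ((1 + √(-12 + 10)) + 112)² = ((1 + √(-2)) + 112)² = ((1 + I*√2) + 112)² = (113 + I*√2)²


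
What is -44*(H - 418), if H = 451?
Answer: -1452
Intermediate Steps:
-44*(H - 418) = -44*(451 - 418) = -44*33 = -1452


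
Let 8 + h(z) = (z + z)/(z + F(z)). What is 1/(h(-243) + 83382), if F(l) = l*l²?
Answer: 29525/2461617351 ≈ 1.1994e-5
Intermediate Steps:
F(l) = l³
h(z) = -8 + 2*z/(z + z³) (h(z) = -8 + (z + z)/(z + z³) = -8 + (2*z)/(z + z³) = -8 + 2*z/(z + z³))
1/(h(-243) + 83382) = 1/(2*(-3 - 4*(-243)²)/(1 + (-243)²) + 83382) = 1/(2*(-3 - 4*59049)/(1 + 59049) + 83382) = 1/(2*(-3 - 236196)/59050 + 83382) = 1/(2*(1/59050)*(-236199) + 83382) = 1/(-236199/29525 + 83382) = 1/(2461617351/29525) = 29525/2461617351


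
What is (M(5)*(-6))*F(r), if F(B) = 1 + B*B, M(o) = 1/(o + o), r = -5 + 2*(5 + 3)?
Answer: -366/5 ≈ -73.200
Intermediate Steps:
r = 11 (r = -5 + 2*8 = -5 + 16 = 11)
M(o) = 1/(2*o)
F(B) = 1 + B²
(M(5)*(-6))*F(r) = (((½)/5)*(-6))*(1 + 11²) = (((½)*(⅕))*(-6))*(1 + 121) = ((⅒)*(-6))*122 = -⅗*122 = -366/5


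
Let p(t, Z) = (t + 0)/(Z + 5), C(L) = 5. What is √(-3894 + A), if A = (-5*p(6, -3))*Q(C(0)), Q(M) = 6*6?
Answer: I*√4434 ≈ 66.588*I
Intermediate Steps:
p(t, Z) = t/(5 + Z)
Q(M) = 36
A = -540 (A = -30/(5 - 3)*36 = -30/2*36 = -5*3*36 = -15*36 = -540)
√(-3894 + A) = √(-3894 - 540) = √(-4434) = I*√4434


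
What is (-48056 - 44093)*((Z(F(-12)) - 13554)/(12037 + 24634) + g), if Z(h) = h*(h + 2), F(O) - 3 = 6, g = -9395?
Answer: 31748786087500/36671 ≈ 8.6577e+8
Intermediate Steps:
F(O) = 9 (F(O) = 3 + 6 = 9)
Z(h) = h*(2 + h)
(-48056 - 44093)*((Z(F(-12)) - 13554)/(12037 + 24634) + g) = (-48056 - 44093)*((9*(2 + 9) - 13554)/(12037 + 24634) - 9395) = -92149*((9*11 - 13554)/36671 - 9395) = -92149*((99 - 13554)*(1/36671) - 9395) = -92149*(-13455*1/36671 - 9395) = -92149*(-13455/36671 - 9395) = -92149*(-344537500/36671) = 31748786087500/36671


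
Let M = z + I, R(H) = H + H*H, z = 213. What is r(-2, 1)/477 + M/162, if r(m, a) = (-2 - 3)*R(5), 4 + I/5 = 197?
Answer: 29867/4293 ≈ 6.9571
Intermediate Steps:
I = 965 (I = -20 + 5*197 = -20 + 985 = 965)
R(H) = H + H²
r(m, a) = -150 (r(m, a) = (-2 - 3)*(5*(1 + 5)) = -25*6 = -5*30 = -150)
M = 1178 (M = 213 + 965 = 1178)
r(-2, 1)/477 + M/162 = -150/477 + 1178/162 = -150*1/477 + 1178*(1/162) = -50/159 + 589/81 = 29867/4293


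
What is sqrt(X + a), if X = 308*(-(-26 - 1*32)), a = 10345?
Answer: sqrt(28209) ≈ 167.96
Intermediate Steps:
X = 17864 (X = 308*(-(-26 - 32)) = 308*(-1*(-58)) = 308*58 = 17864)
sqrt(X + a) = sqrt(17864 + 10345) = sqrt(28209)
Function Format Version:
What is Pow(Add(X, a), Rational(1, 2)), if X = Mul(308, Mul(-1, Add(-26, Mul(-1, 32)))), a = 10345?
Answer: Pow(28209, Rational(1, 2)) ≈ 167.96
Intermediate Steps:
X = 17864 (X = Mul(308, Mul(-1, Add(-26, -32))) = Mul(308, Mul(-1, -58)) = Mul(308, 58) = 17864)
Pow(Add(X, a), Rational(1, 2)) = Pow(Add(17864, 10345), Rational(1, 2)) = Pow(28209, Rational(1, 2))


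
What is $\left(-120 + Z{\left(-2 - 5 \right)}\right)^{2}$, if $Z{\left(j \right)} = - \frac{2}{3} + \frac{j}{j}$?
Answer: $\frac{128881}{9} \approx 14320.0$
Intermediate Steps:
$Z{\left(j \right)} = \frac{1}{3}$ ($Z{\left(j \right)} = \left(-2\right) \frac{1}{3} + 1 = - \frac{2}{3} + 1 = \frac{1}{3}$)
$\left(-120 + Z{\left(-2 - 5 \right)}\right)^{2} = \left(-120 + \frac{1}{3}\right)^{2} = \left(- \frac{359}{3}\right)^{2} = \frac{128881}{9}$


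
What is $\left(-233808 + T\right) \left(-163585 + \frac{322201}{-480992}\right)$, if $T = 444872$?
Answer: $- \frac{2075904103179543}{60124} \approx -3.4527 \cdot 10^{10}$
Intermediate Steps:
$\left(-233808 + T\right) \left(-163585 + \frac{322201}{-480992}\right) = \left(-233808 + 444872\right) \left(-163585 + \frac{322201}{-480992}\right) = 211064 \left(-163585 + 322201 \left(- \frac{1}{480992}\right)\right) = 211064 \left(-163585 - \frac{322201}{480992}\right) = 211064 \left(- \frac{78683398521}{480992}\right) = - \frac{2075904103179543}{60124}$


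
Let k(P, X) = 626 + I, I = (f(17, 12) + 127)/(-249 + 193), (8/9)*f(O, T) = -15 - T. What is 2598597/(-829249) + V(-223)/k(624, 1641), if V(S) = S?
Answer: -809607908071/231920214075 ≈ -3.4909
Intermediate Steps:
f(O, T) = -135/8 - 9*T/8 (f(O, T) = 9*(-15 - T)/8 = -135/8 - 9*T/8)
I = -773/448 (I = ((-135/8 - 9/8*12) + 127)/(-249 + 193) = ((-135/8 - 27/2) + 127)/(-56) = (-243/8 + 127)*(-1/56) = (773/8)*(-1/56) = -773/448 ≈ -1.7254)
k(P, X) = 279675/448 (k(P, X) = 626 - 773/448 = 279675/448)
2598597/(-829249) + V(-223)/k(624, 1641) = 2598597/(-829249) - 223/279675/448 = 2598597*(-1/829249) - 223*448/279675 = -2598597/829249 - 99904/279675 = -809607908071/231920214075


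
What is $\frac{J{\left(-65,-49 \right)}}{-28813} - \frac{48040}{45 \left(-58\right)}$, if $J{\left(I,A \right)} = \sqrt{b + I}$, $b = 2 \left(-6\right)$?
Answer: $\frac{4804}{261} - \frac{i \sqrt{77}}{28813} \approx 18.406 - 0.00030455 i$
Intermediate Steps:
$b = -12$
$J{\left(I,A \right)} = \sqrt{-12 + I}$
$\frac{J{\left(-65,-49 \right)}}{-28813} - \frac{48040}{45 \left(-58\right)} = \frac{\sqrt{-12 - 65}}{-28813} - \frac{48040}{45 \left(-58\right)} = \sqrt{-77} \left(- \frac{1}{28813}\right) - \frac{48040}{-2610} = i \sqrt{77} \left(- \frac{1}{28813}\right) - - \frac{4804}{261} = - \frac{i \sqrt{77}}{28813} + \frac{4804}{261} = \frac{4804}{261} - \frac{i \sqrt{77}}{28813}$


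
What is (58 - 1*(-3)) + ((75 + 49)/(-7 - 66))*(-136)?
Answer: 21317/73 ≈ 292.01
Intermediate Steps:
(58 - 1*(-3)) + ((75 + 49)/(-7 - 66))*(-136) = (58 + 3) + (124/(-73))*(-136) = 61 + (124*(-1/73))*(-136) = 61 - 124/73*(-136) = 61 + 16864/73 = 21317/73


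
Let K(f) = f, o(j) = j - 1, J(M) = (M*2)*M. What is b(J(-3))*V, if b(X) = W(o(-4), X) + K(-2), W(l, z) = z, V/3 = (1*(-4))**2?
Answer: 768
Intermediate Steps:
J(M) = 2*M**2 (J(M) = (2*M)*M = 2*M**2)
V = 48 (V = 3*(1*(-4))**2 = 3*(-4)**2 = 3*16 = 48)
o(j) = -1 + j
b(X) = -2 + X (b(X) = X - 2 = -2 + X)
b(J(-3))*V = (-2 + 2*(-3)**2)*48 = (-2 + 2*9)*48 = (-2 + 18)*48 = 16*48 = 768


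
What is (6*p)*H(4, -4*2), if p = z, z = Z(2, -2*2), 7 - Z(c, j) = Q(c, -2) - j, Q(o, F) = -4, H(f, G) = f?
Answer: 168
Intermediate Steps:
Z(c, j) = 11 + j (Z(c, j) = 7 - (-4 - j) = 7 + (4 + j) = 11 + j)
z = 7 (z = 11 - 2*2 = 11 - 4 = 7)
p = 7
(6*p)*H(4, -4*2) = (6*7)*4 = 42*4 = 168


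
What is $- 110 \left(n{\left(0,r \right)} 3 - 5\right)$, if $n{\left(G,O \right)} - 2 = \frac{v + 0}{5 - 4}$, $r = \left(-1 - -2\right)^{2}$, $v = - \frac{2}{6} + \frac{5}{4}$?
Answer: $- \frac{825}{2} \approx -412.5$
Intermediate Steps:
$v = \frac{11}{12}$ ($v = \left(-2\right) \frac{1}{6} + 5 \cdot \frac{1}{4} = - \frac{1}{3} + \frac{5}{4} = \frac{11}{12} \approx 0.91667$)
$r = 1$ ($r = \left(-1 + 2\right)^{2} = 1^{2} = 1$)
$n{\left(G,O \right)} = \frac{35}{12}$ ($n{\left(G,O \right)} = 2 + \frac{\frac{11}{12} + 0}{5 - 4} = 2 + \frac{11}{12 \cdot 1} = 2 + \frac{11}{12} \cdot 1 = 2 + \frac{11}{12} = \frac{35}{12}$)
$- 110 \left(n{\left(0,r \right)} 3 - 5\right) = - 110 \left(\frac{35}{12} \cdot 3 - 5\right) = - 110 \left(\frac{35}{4} - 5\right) = \left(-110\right) \frac{15}{4} = - \frac{825}{2}$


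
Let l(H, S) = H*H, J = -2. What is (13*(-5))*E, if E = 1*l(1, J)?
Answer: -65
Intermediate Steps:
l(H, S) = H²
E = 1 (E = 1*1² = 1*1 = 1)
(13*(-5))*E = (13*(-5))*1 = -65*1 = -65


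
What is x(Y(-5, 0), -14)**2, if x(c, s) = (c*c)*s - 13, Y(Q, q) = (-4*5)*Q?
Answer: 19603640169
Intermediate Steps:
Y(Q, q) = -20*Q
x(c, s) = -13 + s*c**2 (x(c, s) = c**2*s - 13 = s*c**2 - 13 = -13 + s*c**2)
x(Y(-5, 0), -14)**2 = (-13 - 14*(-20*(-5))**2)**2 = (-13 - 14*100**2)**2 = (-13 - 14*10000)**2 = (-13 - 140000)**2 = (-140013)**2 = 19603640169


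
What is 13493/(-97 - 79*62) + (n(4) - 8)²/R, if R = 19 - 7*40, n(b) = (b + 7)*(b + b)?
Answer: -3943297/144855 ≈ -27.222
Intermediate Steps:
n(b) = 2*b*(7 + b) (n(b) = (7 + b)*(2*b) = 2*b*(7 + b))
R = -261 (R = 19 - 280 = -261)
13493/(-97 - 79*62) + (n(4) - 8)²/R = 13493/(-97 - 79*62) + (2*4*(7 + 4) - 8)²/(-261) = 13493/(-97 - 4898) + (2*4*11 - 8)²*(-1/261) = 13493/(-4995) + (88 - 8)²*(-1/261) = 13493*(-1/4995) + 80²*(-1/261) = -13493/4995 + 6400*(-1/261) = -13493/4995 - 6400/261 = -3943297/144855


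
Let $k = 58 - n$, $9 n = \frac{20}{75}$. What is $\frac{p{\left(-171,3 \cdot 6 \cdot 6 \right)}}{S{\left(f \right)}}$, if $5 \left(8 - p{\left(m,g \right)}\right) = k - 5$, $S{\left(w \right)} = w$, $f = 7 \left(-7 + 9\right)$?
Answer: $- \frac{1751}{9450} \approx -0.18529$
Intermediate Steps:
$f = 14$ ($f = 7 \cdot 2 = 14$)
$n = \frac{4}{135}$ ($n = \frac{20 \cdot \frac{1}{75}}{9} = \frac{1}{9} \cdot \frac{4}{15} = \frac{4}{135} \approx 0.02963$)
$k = \frac{7826}{135}$ ($k = 58 - \frac{4}{135} = \frac{7826}{135} \approx 57.97$)
$p{\left(m,g \right)} = - \frac{1751}{675}$ ($p{\left(m,g \right)} = 8 - \frac{\frac{7826}{135} - 5}{5} = 8 - \frac{7151}{675} = - \frac{1751}{675}$)
$\frac{p{\left(-171,3 \cdot 6 \cdot 6 \right)}}{S{\left(f \right)}} = - \frac{1751}{675 \cdot 14} = \left(- \frac{1751}{675}\right) \frac{1}{14} = - \frac{1751}{9450}$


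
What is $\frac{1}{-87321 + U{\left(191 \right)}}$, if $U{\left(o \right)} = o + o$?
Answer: $- \frac{1}{86939} \approx -1.1502 \cdot 10^{-5}$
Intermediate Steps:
$U{\left(o \right)} = 2 o$
$\frac{1}{-87321 + U{\left(191 \right)}} = \frac{1}{-87321 + 2 \cdot 191} = \frac{1}{-87321 + 382} = \frac{1}{-86939} = - \frac{1}{86939}$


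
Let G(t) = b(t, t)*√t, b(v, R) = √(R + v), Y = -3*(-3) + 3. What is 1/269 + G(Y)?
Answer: 1/269 + 12*√2 ≈ 16.974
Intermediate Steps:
Y = 12 (Y = 9 + 3 = 12)
G(t) = t*√2 (G(t) = √(t + t)*√t = √(2*t)*√t = (√2*√t)*√t = t*√2)
1/269 + G(Y) = 1/269 + 12*√2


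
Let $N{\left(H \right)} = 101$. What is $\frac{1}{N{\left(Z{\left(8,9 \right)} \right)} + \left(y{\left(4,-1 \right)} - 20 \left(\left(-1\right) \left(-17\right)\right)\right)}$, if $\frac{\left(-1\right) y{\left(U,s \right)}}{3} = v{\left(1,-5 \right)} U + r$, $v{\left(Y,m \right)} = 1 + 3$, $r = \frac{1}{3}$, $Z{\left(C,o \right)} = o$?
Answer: $- \frac{1}{288} \approx -0.0034722$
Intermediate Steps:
$r = \frac{1}{3} \approx 0.33333$
$v{\left(Y,m \right)} = 4$
$y{\left(U,s \right)} = -1 - 12 U$ ($y{\left(U,s \right)} = - 3 \left(4 U + \frac{1}{3}\right) = - 3 \left(\frac{1}{3} + 4 U\right) = -1 - 12 U$)
$\frac{1}{N{\left(Z{\left(8,9 \right)} \right)} + \left(y{\left(4,-1 \right)} - 20 \left(\left(-1\right) \left(-17\right)\right)\right)} = \frac{1}{101 - \left(49 + 20 \left(\left(-1\right) \left(-17\right)\right)\right)} = \frac{1}{101 - 389} = \frac{1}{-288} = - \frac{1}{288}$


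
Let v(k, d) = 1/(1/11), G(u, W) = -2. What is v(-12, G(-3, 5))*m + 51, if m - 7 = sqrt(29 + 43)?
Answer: 128 + 66*sqrt(2) ≈ 221.34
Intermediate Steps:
m = 7 + 6*sqrt(2) (m = 7 + sqrt(29 + 43) = 7 + sqrt(72) = 7 + 6*sqrt(2) ≈ 15.485)
v(k, d) = 11 (v(k, d) = 1/(1/11) = 11)
v(-12, G(-3, 5))*m + 51 = 11*(7 + 6*sqrt(2)) + 51 = (77 + 66*sqrt(2)) + 51 = 128 + 66*sqrt(2)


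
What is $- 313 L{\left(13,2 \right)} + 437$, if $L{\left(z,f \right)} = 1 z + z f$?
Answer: $-11770$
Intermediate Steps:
$L{\left(z,f \right)} = z + f z$
$- 313 L{\left(13,2 \right)} + 437 = - 313 \cdot 13 \left(1 + 2\right) + 437 = - 313 \cdot 13 \cdot 3 + 437 = \left(-313\right) 39 + 437 = -12207 + 437 = -11770$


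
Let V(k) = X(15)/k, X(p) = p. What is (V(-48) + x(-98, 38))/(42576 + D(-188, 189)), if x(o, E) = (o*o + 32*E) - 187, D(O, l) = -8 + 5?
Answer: 170123/681168 ≈ 0.24975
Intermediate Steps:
D(O, l) = -3
x(o, E) = -187 + o² + 32*E (x(o, E) = (o² + 32*E) - 187 = -187 + o² + 32*E)
V(k) = 15/k
(V(-48) + x(-98, 38))/(42576 + D(-188, 189)) = (15/(-48) + (-187 + (-98)² + 32*38))/(42576 - 3) = (15*(-1/48) + (-187 + 9604 + 1216))/42573 = (-5/16 + 10633)*(1/42573) = (170123/16)*(1/42573) = 170123/681168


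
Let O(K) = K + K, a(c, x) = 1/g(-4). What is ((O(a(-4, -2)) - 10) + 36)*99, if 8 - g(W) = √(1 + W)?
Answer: 174042/67 + 198*I*√3/67 ≈ 2597.6 + 5.1186*I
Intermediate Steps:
g(W) = 8 - √(1 + W)
a(c, x) = 1/(8 - I*√3) (a(c, x) = 1/(8 - √(1 - 4)) = 1/(8 - √(-3)) = 1/(8 - I*√3))
O(K) = 2*K
((O(a(-4, -2)) - 10) + 36)*99 = ((2*(8/67 + I*√3/67) - 10) + 36)*99 = (((16/67 + 2*I*√3/67) - 10) + 36)*99 = ((-654/67 + 2*I*√3/67) + 36)*99 = (1758/67 + 2*I*√3/67)*99 = 174042/67 + 198*I*√3/67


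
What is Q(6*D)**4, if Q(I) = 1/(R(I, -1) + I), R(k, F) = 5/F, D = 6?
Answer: 1/923521 ≈ 1.0828e-6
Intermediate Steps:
Q(I) = 1/(-5 + I) (Q(I) = 1/(5/(-1) + I) = 1/(5*(-1) + I) = 1/(-5 + I))
Q(6*D)**4 = (1/(-5 + 6*6))**4 = (1/(-5 + 36))**4 = (1/31)**4 = 1/923521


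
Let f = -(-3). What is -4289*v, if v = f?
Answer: -12867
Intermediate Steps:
f = 3 (f = -1*(-3) = 3)
v = 3
-4289*v = -4289*3 = -12867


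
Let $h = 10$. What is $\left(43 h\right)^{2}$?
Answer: $184900$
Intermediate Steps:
$\left(43 h\right)^{2} = \left(43 \cdot 10\right)^{2} = 430^{2} = 184900$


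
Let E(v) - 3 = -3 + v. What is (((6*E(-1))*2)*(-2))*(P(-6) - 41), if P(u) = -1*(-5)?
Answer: -864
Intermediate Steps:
P(u) = 5
E(v) = v (E(v) = 3 + (-3 + v) = v)
(((6*E(-1))*2)*(-2))*(P(-6) - 41) = (((6*(-1))*2)*(-2))*(5 - 41) = (-6*2*(-2))*(-36) = -12*(-2)*(-36) = 24*(-36) = -864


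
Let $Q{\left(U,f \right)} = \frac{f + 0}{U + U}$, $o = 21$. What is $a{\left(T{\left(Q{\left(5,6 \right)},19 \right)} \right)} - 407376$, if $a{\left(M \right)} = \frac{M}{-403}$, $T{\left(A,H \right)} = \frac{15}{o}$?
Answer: $- \frac{1149207701}{2821} \approx -4.0738 \cdot 10^{5}$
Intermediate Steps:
$Q{\left(U,f \right)} = \frac{f}{2 U}$
$T{\left(A,H \right)} = \frac{5}{7}$ ($T{\left(A,H \right)} = \frac{15}{21} = 15 \cdot \frac{1}{21} = \frac{5}{7}$)
$a{\left(M \right)} = - \frac{M}{403}$ ($a{\left(M \right)} = M \left(- \frac{1}{403}\right) = - \frac{M}{403}$)
$a{\left(T{\left(Q{\left(5,6 \right)},19 \right)} \right)} - 407376 = \left(- \frac{1}{403}\right) \frac{5}{7} - 407376 = - \frac{5}{2821} - 407376 = - \frac{1149207701}{2821}$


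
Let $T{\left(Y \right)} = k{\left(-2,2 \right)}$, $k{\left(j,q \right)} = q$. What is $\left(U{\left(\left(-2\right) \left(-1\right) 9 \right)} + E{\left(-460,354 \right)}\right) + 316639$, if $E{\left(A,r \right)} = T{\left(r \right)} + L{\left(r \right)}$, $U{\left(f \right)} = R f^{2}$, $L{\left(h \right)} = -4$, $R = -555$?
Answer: $136817$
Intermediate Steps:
$T{\left(Y \right)} = 2$
$U{\left(f \right)} = - 555 f^{2}$
$E{\left(A,r \right)} = -2$ ($E{\left(A,r \right)} = 2 - 4 = -2$)
$\left(U{\left(\left(-2\right) \left(-1\right) 9 \right)} + E{\left(-460,354 \right)}\right) + 316639 = \left(- 555 \left(\left(-2\right) \left(-1\right) 9\right)^{2} - 2\right) + 316639 = \left(- 555 \left(2 \cdot 9\right)^{2} - 2\right) + 316639 = \left(- 555 \cdot 18^{2} - 2\right) + 316639 = \left(\left(-555\right) 324 - 2\right) + 316639 = \left(-179820 - 2\right) + 316639 = -179822 + 316639 = 136817$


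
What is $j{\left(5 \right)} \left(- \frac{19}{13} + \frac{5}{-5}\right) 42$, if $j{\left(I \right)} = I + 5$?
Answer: $- \frac{13440}{13} \approx -1033.8$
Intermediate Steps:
$j{\left(I \right)} = 5 + I$
$j{\left(5 \right)} \left(- \frac{19}{13} + \frac{5}{-5}\right) 42 = \left(5 + 5\right) \left(- \frac{19}{13} + \frac{5}{-5}\right) 42 = 10 \left(\left(-19\right) \frac{1}{13} + 5 \left(- \frac{1}{5}\right)\right) 42 = 10 \left(- \frac{19}{13} - 1\right) 42 = 10 \left(- \frac{32}{13}\right) 42 = \left(- \frac{320}{13}\right) 42 = - \frac{13440}{13}$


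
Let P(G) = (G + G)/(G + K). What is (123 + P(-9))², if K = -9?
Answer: 15376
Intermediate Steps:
P(G) = 2*G/(-9 + G) (P(G) = (G + G)/(G - 9) = (2*G)/(-9 + G) = 2*G/(-9 + G))
(123 + P(-9))² = (123 + 2*(-9)/(-9 - 9))² = (123 + 2*(-9)/(-18))² = (123 + 2*(-9)*(-1/18))² = (123 + 1)² = 124² = 15376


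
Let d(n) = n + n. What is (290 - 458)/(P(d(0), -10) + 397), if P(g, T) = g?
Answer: -168/397 ≈ -0.42317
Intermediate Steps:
d(n) = 2*n
(290 - 458)/(P(d(0), -10) + 397) = (290 - 458)/(2*0 + 397) = -168/(0 + 397) = -168/397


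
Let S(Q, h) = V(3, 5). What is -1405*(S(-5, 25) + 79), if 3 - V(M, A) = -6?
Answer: -123640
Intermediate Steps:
V(M, A) = 9 (V(M, A) = 3 - 1*(-6) = 3 + 6 = 9)
S(Q, h) = 9
-1405*(S(-5, 25) + 79) = -1405*(9 + 79) = -1405*88 = -123640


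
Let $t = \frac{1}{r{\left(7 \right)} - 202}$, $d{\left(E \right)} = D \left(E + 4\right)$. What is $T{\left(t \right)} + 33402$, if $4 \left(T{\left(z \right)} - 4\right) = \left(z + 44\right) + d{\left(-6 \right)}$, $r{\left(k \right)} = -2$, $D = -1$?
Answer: $\frac{27268679}{816} \approx 33418.0$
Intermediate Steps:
$d{\left(E \right)} = -4 - E$ ($d{\left(E \right)} = - (E + 4) = - (4 + E) = -4 - E$)
$t = - \frac{1}{204}$ ($t = \frac{1}{-2 - 202} = \frac{1}{-204} = - \frac{1}{204} \approx -0.004902$)
$T{\left(z \right)} = \frac{31}{2} + \frac{z}{4}$ ($T{\left(z \right)} = 4 + \frac{\left(z + 44\right) - -2}{4} = 4 + \frac{\left(44 + z\right) + \left(-4 + 6\right)}{4} = 4 + \frac{\left(44 + z\right) + 2}{4} = 4 + \frac{46 + z}{4} = 4 + \left(\frac{23}{2} + \frac{z}{4}\right) = \frac{31}{2} + \frac{z}{4}$)
$T{\left(t \right)} + 33402 = \left(\frac{31}{2} + \frac{1}{4} \left(- \frac{1}{204}\right)\right) + 33402 = \left(\frac{31}{2} - \frac{1}{816}\right) + 33402 = \frac{12647}{816} + 33402 = \frac{27268679}{816}$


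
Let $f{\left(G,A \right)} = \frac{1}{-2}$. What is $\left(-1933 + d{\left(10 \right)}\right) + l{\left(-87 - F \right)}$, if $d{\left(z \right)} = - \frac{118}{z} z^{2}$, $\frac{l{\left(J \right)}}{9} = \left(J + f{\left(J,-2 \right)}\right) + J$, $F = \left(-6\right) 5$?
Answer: $- \frac{8287}{2} \approx -4143.5$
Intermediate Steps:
$F = -30$
$f{\left(G,A \right)} = - \frac{1}{2}$
$l{\left(J \right)} = - \frac{9}{2} + 18 J$ ($l{\left(J \right)} = 9 \left(\left(J - \frac{1}{2}\right) + J\right) = 9 \left(\left(- \frac{1}{2} + J\right) + J\right) = 9 \left(- \frac{1}{2} + 2 J\right) = - \frac{9}{2} + 18 J$)
$d{\left(z \right)} = - 118 z$
$\left(-1933 + d{\left(10 \right)}\right) + l{\left(-87 - F \right)} = \left(-1933 - 1180\right) + \left(- \frac{9}{2} + 18 \left(-87 - -30\right)\right) = \left(-1933 - 1180\right) + \left(- \frac{9}{2} + 18 \left(-87 + 30\right)\right) = -3113 + \left(- \frac{9}{2} + 18 \left(-57\right)\right) = -3113 - \frac{2061}{2} = - \frac{8287}{2}$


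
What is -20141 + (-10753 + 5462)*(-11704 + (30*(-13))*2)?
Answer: 66032703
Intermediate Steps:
-20141 + (-10753 + 5462)*(-11704 + (30*(-13))*2) = -20141 - 5291*(-11704 - 390*2) = -20141 - 5291*(-11704 - 780) = -20141 - 5291*(-12484) = -20141 + 66052844 = 66032703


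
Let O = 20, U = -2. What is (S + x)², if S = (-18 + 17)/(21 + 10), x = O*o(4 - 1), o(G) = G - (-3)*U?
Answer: 3463321/961 ≈ 3603.9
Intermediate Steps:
o(G) = -6 + G (o(G) = G - (-3)*(-2) = G - 1*6 = G - 6 = -6 + G)
x = -60 (x = 20*(-6 + (4 - 1)) = 20*(-6 + 3) = 20*(-3) = -60)
S = -1/31 ≈ -0.032258
(S + x)² = (-1/31 - 60)² = (-1861/31)² = 3463321/961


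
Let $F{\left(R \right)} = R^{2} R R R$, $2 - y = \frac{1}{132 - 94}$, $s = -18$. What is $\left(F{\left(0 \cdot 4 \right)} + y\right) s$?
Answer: $- \frac{675}{19} \approx -35.526$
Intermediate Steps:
$y = \frac{75}{38}$ ($y = 2 - \frac{1}{132 - 94} = 2 - \frac{1}{38} = \frac{75}{38} \approx 1.9737$)
$F{\left(R \right)} = R^{5}$ ($F{\left(R \right)} = R^{2} R^{2} R = R^{4} R = R^{5}$)
$\left(F{\left(0 \cdot 4 \right)} + y\right) s = \left(\left(0 \cdot 4\right)^{5} + \frac{75}{38}\right) \left(-18\right) = \left(0^{5} + \frac{75}{38}\right) \left(-18\right) = \left(0 + \frac{75}{38}\right) \left(-18\right) = \frac{75}{38} \left(-18\right) = - \frac{675}{19}$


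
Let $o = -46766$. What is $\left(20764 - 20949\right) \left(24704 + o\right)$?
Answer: $4081470$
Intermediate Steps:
$\left(20764 - 20949\right) \left(24704 + o\right) = \left(20764 - 20949\right) \left(24704 - 46766\right) = \left(-185\right) \left(-22062\right) = 4081470$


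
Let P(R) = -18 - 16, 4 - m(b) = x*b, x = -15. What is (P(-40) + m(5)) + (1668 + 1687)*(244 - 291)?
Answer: -157640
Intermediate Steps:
m(b) = 4 + 15*b (m(b) = 4 - (-15)*b = 4 + 15*b)
P(R) = -34
(P(-40) + m(5)) + (1668 + 1687)*(244 - 291) = (-34 + (4 + 15*5)) + (1668 + 1687)*(244 - 291) = (-34 + (4 + 75)) + 3355*(-47) = (-34 + 79) - 157685 = 45 - 157685 = -157640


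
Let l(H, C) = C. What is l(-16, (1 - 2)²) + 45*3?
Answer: 136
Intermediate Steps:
l(-16, (1 - 2)²) + 45*3 = (1 - 2)² + 45*3 = (-1)² + 135 = 1 + 135 = 136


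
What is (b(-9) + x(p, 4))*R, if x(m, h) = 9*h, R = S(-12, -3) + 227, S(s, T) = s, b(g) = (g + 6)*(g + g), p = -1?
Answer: 19350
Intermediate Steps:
b(g) = 2*g*(6 + g) (b(g) = (6 + g)*(2*g) = 2*g*(6 + g))
R = 215 (R = -12 + 227 = 215)
(b(-9) + x(p, 4))*R = (2*(-9)*(6 - 9) + 9*4)*215 = (2*(-9)*(-3) + 36)*215 = (54 + 36)*215 = 90*215 = 19350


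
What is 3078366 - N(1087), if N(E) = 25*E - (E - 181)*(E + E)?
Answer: 5020835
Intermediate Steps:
N(E) = 25*E - 2*E*(-181 + E) (N(E) = 25*E - (-181 + E)*2*E = 25*E - 2*E*(-181 + E))
3078366 - N(1087) = 3078366 - 1087*(387 - 2*1087) = 3078366 - 1087*(387 - 2174) = 3078366 - 1087*(-1787) = 3078366 - 1*(-1942469) = 3078366 + 1942469 = 5020835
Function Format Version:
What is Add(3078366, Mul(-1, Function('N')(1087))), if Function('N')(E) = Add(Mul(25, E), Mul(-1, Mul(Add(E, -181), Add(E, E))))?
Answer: 5020835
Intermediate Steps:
Function('N')(E) = Add(Mul(25, E), Mul(-2, E, Add(-181, E))) (Function('N')(E) = Add(Mul(25, E), Mul(-1, Mul(Add(-181, E), Mul(2, E)))) = Add(Mul(25, E), Mul(-1, Mul(2, E, Add(-181, E)))) = Add(Mul(25, E), Mul(-2, E, Add(-181, E))))
Add(3078366, Mul(-1, Function('N')(1087))) = Add(3078366, Mul(-1, Mul(1087, Add(387, Mul(-2, 1087))))) = Add(3078366, Mul(-1, Mul(1087, Add(387, -2174)))) = Add(3078366, Mul(-1, Mul(1087, -1787))) = Add(3078366, Mul(-1, -1942469)) = Add(3078366, 1942469) = 5020835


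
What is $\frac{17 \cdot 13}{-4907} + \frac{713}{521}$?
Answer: $\frac{3383550}{2556547} \approx 1.3235$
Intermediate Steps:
$\frac{17 \cdot 13}{-4907} + \frac{713}{521} = 221 \left(- \frac{1}{4907}\right) + 713 \cdot \frac{1}{521} = - \frac{221}{4907} + \frac{713}{521} = \frac{3383550}{2556547}$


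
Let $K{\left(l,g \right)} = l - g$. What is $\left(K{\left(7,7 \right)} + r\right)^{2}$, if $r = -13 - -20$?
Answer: $49$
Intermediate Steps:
$r = 7$ ($r = -13 + 20 = 7$)
$\left(K{\left(7,7 \right)} + r\right)^{2} = \left(\left(7 - 7\right) + 7\right)^{2} = \left(0 + 7\right)^{2} = 7^{2} = 49$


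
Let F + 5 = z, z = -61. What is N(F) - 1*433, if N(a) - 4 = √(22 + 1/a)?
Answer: -429 + √95766/66 ≈ -424.31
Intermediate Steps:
F = -66 (F = -5 - 61 = -66)
N(a) = 4 + √(22 + 1/a)
N(F) - 1*433 = (4 + √(22 + 1/(-66))) - 1*433 = (4 + √(22 - 1/66)) - 433 = (4 + √(1451/66)) - 433 = (4 + √95766/66) - 433 = -429 + √95766/66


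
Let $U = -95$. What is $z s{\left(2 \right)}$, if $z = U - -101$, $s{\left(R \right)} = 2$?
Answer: $12$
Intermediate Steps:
$z = 6$ ($z = -95 - -101 = -95 + 101 = 6$)
$z s{\left(2 \right)} = 6 \cdot 2 = 12$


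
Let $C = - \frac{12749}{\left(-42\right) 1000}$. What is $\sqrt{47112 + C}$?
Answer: $\frac{\sqrt{207765258645}}{2100} \approx 217.05$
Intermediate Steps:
$C = \frac{12749}{42000}$ ($C = - \frac{12749}{-42000} = \left(-12749\right) \left(- \frac{1}{42000}\right) = \frac{12749}{42000} \approx 0.30355$)
$\sqrt{47112 + C} = \sqrt{47112 + \frac{12749}{42000}} = \sqrt{\frac{1978716749}{42000}} = \frac{\sqrt{207765258645}}{2100}$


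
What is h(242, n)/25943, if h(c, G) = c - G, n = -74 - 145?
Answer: 461/25943 ≈ 0.017770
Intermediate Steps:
n = -219
h(242, n)/25943 = (242 - 1*(-219))/25943 = (242 + 219)*(1/25943) = 461*(1/25943) = 461/25943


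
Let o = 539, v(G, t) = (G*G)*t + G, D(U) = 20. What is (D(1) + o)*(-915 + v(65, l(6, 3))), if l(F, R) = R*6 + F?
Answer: 56207450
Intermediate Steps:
l(F, R) = F + 6*R (l(F, R) = 6*R + F = F + 6*R)
v(G, t) = G + t*G² (v(G, t) = G²*t + G = t*G² + G = G + t*G²)
(D(1) + o)*(-915 + v(65, l(6, 3))) = (20 + 539)*(-915 + 65*(1 + 65*(6 + 6*3))) = 559*(-915 + 65*(1 + 65*(6 + 18))) = 559*(-915 + 65*(1 + 65*24)) = 559*(-915 + 65*(1 + 1560)) = 559*(-915 + 65*1561) = 559*(-915 + 101465) = 559*100550 = 56207450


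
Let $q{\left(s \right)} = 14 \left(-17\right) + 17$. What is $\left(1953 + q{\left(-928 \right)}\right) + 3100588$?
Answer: $3102320$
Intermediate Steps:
$q{\left(s \right)} = -221$ ($q{\left(s \right)} = -238 + 17 = -221$)
$\left(1953 + q{\left(-928 \right)}\right) + 3100588 = \left(1953 - 221\right) + 3100588 = 1732 + 3100588 = 3102320$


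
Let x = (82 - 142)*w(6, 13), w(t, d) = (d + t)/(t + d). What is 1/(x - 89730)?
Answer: -1/89790 ≈ -1.1137e-5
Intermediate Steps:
w(t, d) = 1 (w(t, d) = (d + t)/(d + t) = 1)
x = -60 (x = (82 - 142)*1 = -60*1 = -60)
1/(x - 89730) = 1/(-60 - 89730) = 1/(-89790) = -1/89790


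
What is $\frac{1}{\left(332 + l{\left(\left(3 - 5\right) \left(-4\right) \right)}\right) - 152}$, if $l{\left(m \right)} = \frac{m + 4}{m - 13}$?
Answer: $\frac{5}{888} \approx 0.0056306$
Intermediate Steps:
$l{\left(m \right)} = \frac{4 + m}{-13 + m}$
$\frac{1}{\left(332 + l{\left(\left(3 - 5\right) \left(-4\right) \right)}\right) - 152} = \frac{1}{\left(332 + \frac{4 + \left(3 - 5\right) \left(-4\right)}{-13 + \left(3 - 5\right) \left(-4\right)}\right) - 152} = \frac{1}{\left(332 + \frac{4 - -8}{-13 - -8}\right) - 152} = \frac{1}{\left(332 + \frac{4 + 8}{-13 + 8}\right) - 152} = \frac{1}{\left(332 + \frac{1}{-5} \cdot 12\right) - 152} = \frac{1}{\left(332 - \frac{12}{5}\right) - 152} = \frac{1}{\frac{1648}{5} - 152} = \frac{1}{\frac{888}{5}} = \frac{5}{888}$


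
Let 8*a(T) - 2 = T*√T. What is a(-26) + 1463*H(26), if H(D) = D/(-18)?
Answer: -76067/36 - 13*I*√26/4 ≈ -2113.0 - 16.572*I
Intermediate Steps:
H(D) = -D/18 (H(D) = D*(-1/18) = -D/18)
a(T) = ¼ + T^(3/2)/8 (a(T) = ¼ + (T*√T)/8 = ¼ + T^(3/2)/8)
a(-26) + 1463*H(26) = (¼ + (-26)^(3/2)/8) + 1463*(-1/18*26) = (¼ + (-26*I*√26)/8) + 1463*(-13/9) = (¼ - 13*I*√26/4) - 19019/9 = -76067/36 - 13*I*√26/4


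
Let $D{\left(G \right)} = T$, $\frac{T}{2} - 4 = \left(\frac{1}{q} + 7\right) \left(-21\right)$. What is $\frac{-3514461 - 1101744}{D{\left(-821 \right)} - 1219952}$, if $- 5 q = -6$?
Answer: $\frac{4616205}{1220273} \approx 3.7829$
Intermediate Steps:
$q = \frac{6}{5}$ ($q = \left(- \frac{1}{5}\right) \left(-6\right) = \frac{6}{5} \approx 1.2$)
$T = -321$ ($T = 8 + 2 \left(\frac{1}{\frac{6}{5}} + 7\right) \left(-21\right) = 8 + 2 \left(\frac{5}{6} + 7\right) \left(-21\right) = 8 + 2 \cdot \frac{47}{6} \left(-21\right) = 8 + 2 \left(- \frac{329}{2}\right) = 8 - 329 = -321$)
$D{\left(G \right)} = -321$
$\frac{-3514461 - 1101744}{D{\left(-821 \right)} - 1219952} = \frac{-3514461 - 1101744}{-321 - 1219952} = - \frac{4616205}{-1220273} = \left(-4616205\right) \left(- \frac{1}{1220273}\right) = \frac{4616205}{1220273}$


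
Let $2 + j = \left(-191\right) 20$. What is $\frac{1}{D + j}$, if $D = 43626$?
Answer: $\frac{1}{39804} \approx 2.5123 \cdot 10^{-5}$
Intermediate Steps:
$j = -3822$ ($j = -2 - 3820 = -3822$)
$\frac{1}{D + j} = \frac{1}{43626 - 3822} = \frac{1}{39804}$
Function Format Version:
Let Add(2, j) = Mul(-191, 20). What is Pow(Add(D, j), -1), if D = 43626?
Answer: Rational(1, 39804) ≈ 2.5123e-5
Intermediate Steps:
j = -3822 (j = Add(-2, Mul(-191, 20)) = Add(-2, -3820) = -3822)
Pow(Add(D, j), -1) = Pow(Add(43626, -3822), -1) = Pow(39804, -1) = Rational(1, 39804)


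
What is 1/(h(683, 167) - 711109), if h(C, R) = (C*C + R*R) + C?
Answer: -1/216048 ≈ -4.6286e-6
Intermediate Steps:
h(C, R) = C + C² + R² (h(C, R) = (C² + R²) + C = C + C² + R²)
1/(h(683, 167) - 711109) = 1/((683 + 683² + 167²) - 711109) = 1/((683 + 466489 + 27889) - 711109) = 1/(495061 - 711109) = 1/(-216048) = -1/216048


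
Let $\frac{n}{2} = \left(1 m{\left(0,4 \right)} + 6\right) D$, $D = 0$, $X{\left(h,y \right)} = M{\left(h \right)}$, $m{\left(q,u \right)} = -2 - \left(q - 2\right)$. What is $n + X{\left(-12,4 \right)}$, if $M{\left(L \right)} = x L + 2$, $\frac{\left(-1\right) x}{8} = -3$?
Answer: $-286$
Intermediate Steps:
$x = 24$ ($x = \left(-8\right) \left(-3\right) = 24$)
$m{\left(q,u \right)} = - q$ ($m{\left(q,u \right)} = -2 - \left(q - 2\right) = -2 - \left(-2 + q\right) = - q$)
$M{\left(L \right)} = 2 + 24 L$ ($M{\left(L \right)} = 24 L + 2 = 2 + 24 L$)
$X{\left(h,y \right)} = 2 + 24 h$
$n = 0$ ($n = 2 \left(1 \left(\left(-1\right) 0\right) + 6\right) 0 = 2 \left(1 \cdot 0 + 6\right) 0 = 2 \left(0 + 6\right) 0 = 2 \cdot 6 \cdot 0 = 2 \cdot 0 = 0$)
$n + X{\left(-12,4 \right)} = 0 + \left(2 + 24 \left(-12\right)\right) = 0 + \left(2 - 288\right) = 0 - 286 = -286$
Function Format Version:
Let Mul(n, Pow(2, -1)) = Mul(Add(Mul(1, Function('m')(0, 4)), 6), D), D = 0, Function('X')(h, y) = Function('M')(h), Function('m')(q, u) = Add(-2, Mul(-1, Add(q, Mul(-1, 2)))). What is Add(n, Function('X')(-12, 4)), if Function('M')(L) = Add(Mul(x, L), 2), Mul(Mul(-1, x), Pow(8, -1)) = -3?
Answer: -286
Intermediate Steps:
x = 24 (x = Mul(-8, -3) = 24)
Function('m')(q, u) = Mul(-1, q) (Function('m')(q, u) = Add(-2, Mul(-1, Add(q, -2))) = Add(-2, Mul(-1, Add(-2, q))) = Add(-2, Add(2, Mul(-1, q))) = Mul(-1, q))
Function('M')(L) = Add(2, Mul(24, L)) (Function('M')(L) = Add(Mul(24, L), 2) = Add(2, Mul(24, L)))
Function('X')(h, y) = Add(2, Mul(24, h))
n = 0 (n = Mul(2, Mul(Add(Mul(1, Mul(-1, 0)), 6), 0)) = Mul(2, Mul(Add(Mul(1, 0), 6), 0)) = Mul(2, Mul(Add(0, 6), 0)) = Mul(2, Mul(6, 0)) = Mul(2, 0) = 0)
Add(n, Function('X')(-12, 4)) = Add(0, Add(2, Mul(24, -12))) = Add(0, Add(2, -288)) = Add(0, -286) = -286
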